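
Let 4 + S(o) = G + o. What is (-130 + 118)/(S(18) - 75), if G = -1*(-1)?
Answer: ⅕ ≈ 0.20000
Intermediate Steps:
G = 1
S(o) = -3 + o (S(o) = -4 + (1 + o) = -3 + o)
(-130 + 118)/(S(18) - 75) = (-130 + 118)/((-3 + 18) - 75) = -12/(15 - 75) = -12/(-60) = -12*(-1/60) = ⅕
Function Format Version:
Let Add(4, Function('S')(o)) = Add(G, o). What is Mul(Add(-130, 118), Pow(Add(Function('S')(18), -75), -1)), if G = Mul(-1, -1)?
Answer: Rational(1, 5) ≈ 0.20000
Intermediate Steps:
G = 1
Function('S')(o) = Add(-3, o) (Function('S')(o) = Add(-4, Add(1, o)) = Add(-3, o))
Mul(Add(-130, 118), Pow(Add(Function('S')(18), -75), -1)) = Mul(Add(-130, 118), Pow(Add(Add(-3, 18), -75), -1)) = Mul(-12, Pow(Add(15, -75), -1)) = Mul(-12, Pow(-60, -1)) = Mul(-12, Rational(-1, 60)) = Rational(1, 5)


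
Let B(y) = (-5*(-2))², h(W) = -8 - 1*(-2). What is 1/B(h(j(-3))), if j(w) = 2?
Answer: 1/100 ≈ 0.010000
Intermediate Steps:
h(W) = -6 (h(W) = -8 + 2 = -6)
B(y) = 100 (B(y) = 10² = 100)
1/B(h(j(-3))) = 1/100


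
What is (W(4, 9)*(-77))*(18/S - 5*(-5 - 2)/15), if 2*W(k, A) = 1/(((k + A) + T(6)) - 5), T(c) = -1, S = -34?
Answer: -506/51 ≈ -9.9216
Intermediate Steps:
W(k, A) = 1/(2*(-6 + A + k)) (W(k, A) = 1/(2*(((k + A) - 1) - 5)) = 1/(2*(((A + k) - 1) - 5)) = 1/(2*((-1 + A + k) - 5)) = 1/(2*(-6 + A + k)))
(W(4, 9)*(-77))*(18/S - 5*(-5 - 2)/15) = ((1/(2*(-6 + 9 + 4)))*(-77))*(18/(-34) - 5*(-5 - 2)/15) = (((½)/7)*(-77))*(18*(-1/34) - 5*(-7)*(1/15)) = (((½)*(⅐))*(-77))*(-9/17 + 35*(1/15)) = ((1/14)*(-77))*(-9/17 + 7/3) = -11/2*92/51 = -506/51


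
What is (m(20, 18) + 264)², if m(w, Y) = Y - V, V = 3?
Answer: 77841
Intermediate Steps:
m(w, Y) = -3 + Y (m(w, Y) = Y - 1*3 = Y - 3 = -3 + Y)
(m(20, 18) + 264)² = ((-3 + 18) + 264)² = (15 + 264)² = 279² = 77841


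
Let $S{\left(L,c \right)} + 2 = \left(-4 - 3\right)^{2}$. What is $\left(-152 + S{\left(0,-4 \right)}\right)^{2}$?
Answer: $11025$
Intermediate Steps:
$S{\left(L,c \right)} = 47$ ($S{\left(L,c \right)} = -2 + \left(-4 - 3\right)^{2} = -2 + \left(-7\right)^{2} = -2 + 49 = 47$)
$\left(-152 + S{\left(0,-4 \right)}\right)^{2} = \left(-152 + 47\right)^{2} = \left(-105\right)^{2} = 11025$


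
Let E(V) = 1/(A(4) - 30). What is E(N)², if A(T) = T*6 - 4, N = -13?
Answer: 1/100 ≈ 0.010000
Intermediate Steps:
A(T) = -4 + 6*T (A(T) = 6*T - 4 = -4 + 6*T)
E(V) = -⅒ (E(V) = 1/((-4 + 6*4) - 30) = 1/((-4 + 24) - 30) = 1/(20 - 30) = 1/(-10) = -⅒)
E(N)² = (-⅒)² = 1/100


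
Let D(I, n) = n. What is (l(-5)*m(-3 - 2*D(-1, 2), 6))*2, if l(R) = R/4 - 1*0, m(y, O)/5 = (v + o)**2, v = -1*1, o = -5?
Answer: -450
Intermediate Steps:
v = -1
m(y, O) = 180 (m(y, O) = 5*(-1 - 5)**2 = 5*(-6)**2 = 5*36 = 180)
l(R) = R/4 (l(R) = R*(1/4) + 0 = R/4 + 0 = R/4)
(l(-5)*m(-3 - 2*D(-1, 2), 6))*2 = (((1/4)*(-5))*180)*2 = -5/4*180*2 = -225*2 = -450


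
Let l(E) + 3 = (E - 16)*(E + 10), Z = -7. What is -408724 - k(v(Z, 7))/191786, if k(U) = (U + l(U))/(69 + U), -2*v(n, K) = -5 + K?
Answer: -5330352792195/13041448 ≈ -4.0872e+5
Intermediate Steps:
v(n, K) = 5/2 - K/2 (v(n, K) = -(-5 + K)/2 = 5/2 - K/2)
l(E) = -3 + (-16 + E)*(10 + E) (l(E) = -3 + (E - 16)*(E + 10) = -3 + (-16 + E)*(10 + E))
k(U) = (-163 + U² - 5*U)/(69 + U) (k(U) = (U + (-163 + U² - 6*U))/(69 + U) = (-163 + U² - 5*U)/(69 + U))
-408724 - k(v(Z, 7))/191786 = -408724 - (-163 + (5/2 - ½*7)² - 5*(5/2 - ½*7))/(69 + (5/2 - ½*7))/191786 = -408724 - (-163 + (5/2 - 7/2)² - 5*(5/2 - 7/2))/(69 + (5/2 - 7/2))/191786 = -408724 - (-163 + (-1)² - 5*(-1))/(69 - 1)/191786 = -408724 - (-163 + 1 + 5)/68/191786 = -408724 - (1/68)*(-157)/191786 = -408724 - (-157)/(68*191786) = -408724 - 1*(-157/13041448) = -408724 + 157/13041448 = -5330352792195/13041448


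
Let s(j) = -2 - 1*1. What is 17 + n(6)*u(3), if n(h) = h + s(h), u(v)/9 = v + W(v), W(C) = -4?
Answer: -10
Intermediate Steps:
s(j) = -3 (s(j) = -2 - 1 = -3)
u(v) = -36 + 9*v (u(v) = 9*(v - 4) = 9*(-4 + v) = -36 + 9*v)
n(h) = -3 + h (n(h) = h - 3 = -3 + h)
17 + n(6)*u(3) = 17 + (-3 + 6)*(-36 + 9*3) = 17 + 3*(-36 + 27) = 17 + 3*(-9) = 17 - 27 = -10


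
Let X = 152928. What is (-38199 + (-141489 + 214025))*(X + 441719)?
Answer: 20418394039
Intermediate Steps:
(-38199 + (-141489 + 214025))*(X + 441719) = (-38199 + (-141489 + 214025))*(152928 + 441719) = (-38199 + 72536)*594647 = 34337*594647 = 20418394039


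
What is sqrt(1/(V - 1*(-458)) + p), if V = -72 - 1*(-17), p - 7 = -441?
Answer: I*sqrt(70485103)/403 ≈ 20.833*I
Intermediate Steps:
p = -434 (p = 7 - 441 = -434)
V = -55 (V = -72 + 17 = -55)
sqrt(1/(V - 1*(-458)) + p) = sqrt(1/(-55 - 1*(-458)) - 434) = sqrt(1/(-55 + 458) - 434) = sqrt(1/403 - 434) = sqrt(-174901/403) = I*sqrt(70485103)/403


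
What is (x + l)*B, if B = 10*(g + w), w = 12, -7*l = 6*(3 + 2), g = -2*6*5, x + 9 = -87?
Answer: 336960/7 ≈ 48137.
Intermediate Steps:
x = -96 (x = -9 - 87 = -96)
g = -60 (g = -12*5 = -60)
l = -30/7 (l = -6*(3 + 2)/7 = -6*5/7 = -⅐*30 = -30/7 ≈ -4.2857)
B = -480 (B = 10*(-60 + 12) = 10*(-48) = -480)
(x + l)*B = (-96 - 30/7)*(-480) = -702/7*(-480) = 336960/7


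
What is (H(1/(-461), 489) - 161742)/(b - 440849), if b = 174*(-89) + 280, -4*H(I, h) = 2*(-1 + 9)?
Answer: 161746/456055 ≈ 0.35466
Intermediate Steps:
H(I, h) = -4 (H(I, h) = -(-1 + 9)/2 = -8/2 = -1/4*16 = -4)
b = -15206 (b = -15486 + 280 = -15206)
(H(1/(-461), 489) - 161742)/(b - 440849) = (-4 - 161742)/(-15206 - 440849) = -161746/(-456055) = -161746*(-1/456055) = 161746/456055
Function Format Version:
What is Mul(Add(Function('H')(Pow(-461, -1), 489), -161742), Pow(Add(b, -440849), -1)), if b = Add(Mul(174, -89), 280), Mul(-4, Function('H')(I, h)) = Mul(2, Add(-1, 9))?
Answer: Rational(161746, 456055) ≈ 0.35466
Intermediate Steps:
Function('H')(I, h) = -4 (Function('H')(I, h) = Mul(Rational(-1, 4), Mul(2, Add(-1, 9))) = Mul(Rational(-1, 4), Mul(2, 8)) = Mul(Rational(-1, 4), 16) = -4)
b = -15206 (b = Add(-15486, 280) = -15206)
Mul(Add(Function('H')(Pow(-461, -1), 489), -161742), Pow(Add(b, -440849), -1)) = Mul(Add(-4, -161742), Pow(Add(-15206, -440849), -1)) = Mul(-161746, Pow(-456055, -1)) = Mul(-161746, Rational(-1, 456055)) = Rational(161746, 456055)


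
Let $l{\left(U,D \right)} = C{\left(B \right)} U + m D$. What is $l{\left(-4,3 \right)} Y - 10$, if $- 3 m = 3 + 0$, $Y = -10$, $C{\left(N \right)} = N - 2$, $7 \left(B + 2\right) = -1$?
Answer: $- \frac{1020}{7} \approx -145.71$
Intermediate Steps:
$B = - \frac{15}{7}$ ($B = -2 + \frac{1}{7} \left(-1\right) = -2 - \frac{1}{7} = - \frac{15}{7} \approx -2.1429$)
$C{\left(N \right)} = -2 + N$ ($C{\left(N \right)} = N - 2 = -2 + N$)
$m = -1$ ($m = - \frac{3 + 0}{3} = \left(- \frac{1}{3}\right) 3 = -1$)
$l{\left(U,D \right)} = - D - \frac{29 U}{7}$ ($l{\left(U,D \right)} = \left(-2 - \frac{15}{7}\right) U - D = - \frac{29 U}{7} - D = - D - \frac{29 U}{7}$)
$l{\left(-4,3 \right)} Y - 10 = \left(\left(-1\right) 3 - - \frac{116}{7}\right) \left(-10\right) - 10 = \left(-3 + \frac{116}{7}\right) \left(-10\right) - 10 = \frac{95}{7} \left(-10\right) - 10 = - \frac{950}{7} - 10 = - \frac{1020}{7}$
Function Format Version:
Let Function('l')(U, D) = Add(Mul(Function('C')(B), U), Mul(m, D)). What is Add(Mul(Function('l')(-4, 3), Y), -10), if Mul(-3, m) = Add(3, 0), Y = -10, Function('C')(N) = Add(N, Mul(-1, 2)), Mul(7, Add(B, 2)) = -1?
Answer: Rational(-1020, 7) ≈ -145.71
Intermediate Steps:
B = Rational(-15, 7) (B = Add(-2, Mul(Rational(1, 7), -1)) = Add(-2, Rational(-1, 7)) = Rational(-15, 7) ≈ -2.1429)
Function('C')(N) = Add(-2, N) (Function('C')(N) = Add(N, -2) = Add(-2, N))
m = -1 (m = Mul(Rational(-1, 3), Add(3, 0)) = Mul(Rational(-1, 3), 3) = -1)
Function('l')(U, D) = Add(Mul(-1, D), Mul(Rational(-29, 7), U)) (Function('l')(U, D) = Add(Mul(Add(-2, Rational(-15, 7)), U), Mul(-1, D)) = Add(Mul(Rational(-29, 7), U), Mul(-1, D)) = Add(Mul(-1, D), Mul(Rational(-29, 7), U)))
Add(Mul(Function('l')(-4, 3), Y), -10) = Add(Mul(Add(Mul(-1, 3), Mul(Rational(-29, 7), -4)), -10), -10) = Add(Mul(Add(-3, Rational(116, 7)), -10), -10) = Add(Mul(Rational(95, 7), -10), -10) = Add(Rational(-950, 7), -10) = Rational(-1020, 7)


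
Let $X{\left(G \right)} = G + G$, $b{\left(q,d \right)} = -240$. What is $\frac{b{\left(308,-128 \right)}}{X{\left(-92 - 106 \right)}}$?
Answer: $\frac{20}{33} \approx 0.60606$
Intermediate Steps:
$X{\left(G \right)} = 2 G$
$\frac{b{\left(308,-128 \right)}}{X{\left(-92 - 106 \right)}} = - \frac{240}{2 \left(-92 - 106\right)} = - \frac{240}{2 \left(-198\right)} = - \frac{240}{-396} = \left(-240\right) \left(- \frac{1}{396}\right) = \frac{20}{33}$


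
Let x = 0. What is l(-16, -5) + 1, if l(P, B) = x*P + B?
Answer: -4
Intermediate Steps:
l(P, B) = B (l(P, B) = 0*P + B = 0 + B = B)
l(-16, -5) + 1 = -5 + 1 = -4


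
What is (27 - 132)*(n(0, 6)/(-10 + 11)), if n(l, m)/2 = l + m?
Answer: -1260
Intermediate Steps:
n(l, m) = 2*l + 2*m (n(l, m) = 2*(l + m) = 2*l + 2*m)
(27 - 132)*(n(0, 6)/(-10 + 11)) = (27 - 132)*((2*0 + 2*6)/(-10 + 11)) = -105*(0 + 12)/1 = -1260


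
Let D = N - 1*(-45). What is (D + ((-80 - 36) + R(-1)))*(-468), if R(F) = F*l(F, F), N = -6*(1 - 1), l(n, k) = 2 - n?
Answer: 34632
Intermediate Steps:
N = 0 (N = -6*0 = 0)
R(F) = F*(2 - F)
D = 45 (D = 0 - 1*(-45) = 0 + 45 = 45)
(D + ((-80 - 36) + R(-1)))*(-468) = (45 + ((-80 - 36) - (2 - 1*(-1))))*(-468) = (45 + (-116 - (2 + 1)))*(-468) = (45 + (-116 - 1*3))*(-468) = (45 + (-116 - 3))*(-468) = (45 - 119)*(-468) = -74*(-468) = 34632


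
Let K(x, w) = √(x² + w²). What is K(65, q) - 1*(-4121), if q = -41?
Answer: 4121 + √5906 ≈ 4197.9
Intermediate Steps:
K(x, w) = √(w² + x²)
K(65, q) - 1*(-4121) = √((-41)² + 65²) - 1*(-4121) = √(1681 + 4225) + 4121 = √5906 + 4121 = 4121 + √5906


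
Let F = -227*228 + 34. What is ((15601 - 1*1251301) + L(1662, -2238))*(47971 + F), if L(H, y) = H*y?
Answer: 18587165256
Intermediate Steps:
F = -51722 (F = -51756 + 34 = -51722)
((15601 - 1*1251301) + L(1662, -2238))*(47971 + F) = ((15601 - 1*1251301) + 1662*(-2238))*(47971 - 51722) = ((15601 - 1251301) - 3719556)*(-3751) = (-1235700 - 3719556)*(-3751) = -4955256*(-3751) = 18587165256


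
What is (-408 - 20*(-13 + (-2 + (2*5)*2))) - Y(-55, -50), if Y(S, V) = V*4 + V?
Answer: -258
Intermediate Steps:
Y(S, V) = 5*V (Y(S, V) = 4*V + V = 5*V)
(-408 - 20*(-13 + (-2 + (2*5)*2))) - Y(-55, -50) = (-408 - 20*(-13 + (-2 + (2*5)*2))) - 5*(-50) = (-408 - 20*(-13 + (-2 + 10*2))) - 1*(-250) = (-408 - 20*(-13 + (-2 + 20))) + 250 = (-408 - 20*(-13 + 18)) + 250 = (-408 - 20*5) + 250 = (-408 - 100) + 250 = -508 + 250 = -258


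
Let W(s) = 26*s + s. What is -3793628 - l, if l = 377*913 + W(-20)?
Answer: -4137289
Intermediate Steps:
W(s) = 27*s
l = 343661 (l = 377*913 + 27*(-20) = 344201 - 540 = 343661)
-3793628 - l = -3793628 - 1*343661 = -3793628 - 343661 = -4137289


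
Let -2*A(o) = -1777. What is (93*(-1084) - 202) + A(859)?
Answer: -200251/2 ≈ -1.0013e+5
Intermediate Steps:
A(o) = 1777/2 (A(o) = -½*(-1777) = 1777/2)
(93*(-1084) - 202) + A(859) = (93*(-1084) - 202) + 1777/2 = (-100812 - 202) + 1777/2 = -101014 + 1777/2 = -200251/2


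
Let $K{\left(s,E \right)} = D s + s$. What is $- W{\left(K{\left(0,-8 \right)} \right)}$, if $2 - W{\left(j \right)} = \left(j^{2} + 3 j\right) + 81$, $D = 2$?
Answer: $79$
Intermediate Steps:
$K{\left(s,E \right)} = 3 s$ ($K{\left(s,E \right)} = 2 s + s = 3 s$)
$W{\left(j \right)} = -79 - j^{2} - 3 j$ ($W{\left(j \right)} = 2 - \left(\left(j^{2} + 3 j\right) + 81\right) = 2 - \left(81 + j^{2} + 3 j\right) = -79 - j^{2} - 3 j$)
$- W{\left(K{\left(0,-8 \right)} \right)} = - (-79 - \left(3 \cdot 0\right)^{2} - 3 \cdot 3 \cdot 0) = - (-79 - 0^{2} - 0) = - (-79 - 0 + 0) = - (-79 + 0 + 0) = \left(-1\right) \left(-79\right) = 79$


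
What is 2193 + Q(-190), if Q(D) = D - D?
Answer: 2193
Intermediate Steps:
Q(D) = 0
2193 + Q(-190) = 2193 + 0 = 2193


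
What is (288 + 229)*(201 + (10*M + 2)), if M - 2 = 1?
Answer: 120461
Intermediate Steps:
M = 3 (M = 2 + 1 = 3)
(288 + 229)*(201 + (10*M + 2)) = (288 + 229)*(201 + (10*3 + 2)) = 517*(201 + (30 + 2)) = 517*(201 + 32) = 517*233 = 120461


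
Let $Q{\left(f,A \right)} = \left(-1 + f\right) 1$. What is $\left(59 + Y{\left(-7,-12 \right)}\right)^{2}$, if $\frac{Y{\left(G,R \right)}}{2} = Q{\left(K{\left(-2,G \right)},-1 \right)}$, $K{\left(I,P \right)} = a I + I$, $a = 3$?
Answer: $1681$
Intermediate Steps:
$K{\left(I,P \right)} = 4 I$ ($K{\left(I,P \right)} = 3 I + I = 4 I$)
$Q{\left(f,A \right)} = -1 + f$
$Y{\left(G,R \right)} = -18$ ($Y{\left(G,R \right)} = 2 \left(-1 + 4 \left(-2\right)\right) = 2 \left(-1 - 8\right) = 2 \left(-9\right) = -18$)
$\left(59 + Y{\left(-7,-12 \right)}\right)^{2} = \left(59 - 18\right)^{2} = 41^{2} = 1681$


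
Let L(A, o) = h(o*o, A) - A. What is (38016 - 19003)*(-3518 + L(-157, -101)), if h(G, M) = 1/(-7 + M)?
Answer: -10480060665/164 ≈ -6.3903e+7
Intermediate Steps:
L(A, o) = 1/(-7 + A) - A
(38016 - 19003)*(-3518 + L(-157, -101)) = (38016 - 19003)*(-3518 + (1 - 1*(-157)*(-7 - 157))/(-7 - 157)) = 19013*(-3518 + (1 - 1*(-157)*(-164))/(-164)) = 19013*(-3518 - (1 - 25748)/164) = 19013*(-3518 - 1/164*(-25747)) = 19013*(-3518 + 25747/164) = 19013*(-551205/164) = -10480060665/164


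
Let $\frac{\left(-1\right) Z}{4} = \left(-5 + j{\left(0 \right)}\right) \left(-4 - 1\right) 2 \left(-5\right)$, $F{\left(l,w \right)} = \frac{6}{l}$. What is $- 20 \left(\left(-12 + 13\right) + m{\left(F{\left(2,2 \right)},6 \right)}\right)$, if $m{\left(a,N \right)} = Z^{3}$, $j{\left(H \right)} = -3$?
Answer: $-81920000020$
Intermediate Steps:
$Z = 1600$ ($Z = - 4 \left(-5 - 3\right) \left(-4 - 1\right) 2 \left(-5\right) = - 4 \left(-8\right) \left(-5\right) 2 \left(-5\right) = - 4 \cdot 40 \cdot 2 \left(-5\right) = - 4 \cdot 80 \left(-5\right) = \left(-4\right) \left(-400\right) = 1600$)
$m{\left(a,N \right)} = 4096000000$ ($m{\left(a,N \right)} = 1600^{3} = 4096000000$)
$- 20 \left(\left(-12 + 13\right) + m{\left(F{\left(2,2 \right)},6 \right)}\right) = - 20 \left(\left(-12 + 13\right) + 4096000000\right) = - 20 \left(1 + 4096000000\right) = \left(-20\right) 4096000001 = -81920000020$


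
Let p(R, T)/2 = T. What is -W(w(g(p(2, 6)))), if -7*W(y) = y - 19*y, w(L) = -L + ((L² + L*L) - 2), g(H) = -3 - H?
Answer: -8334/7 ≈ -1190.6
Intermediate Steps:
p(R, T) = 2*T
w(L) = -2 - L + 2*L² (w(L) = -L + ((L² + L²) - 2) = -L + (2*L² - 2) = -L + (-2 + 2*L²) = -2 - L + 2*L²)
W(y) = 18*y/7 (W(y) = -(y - 19*y)/7 = -(-18)*y/7 = 18*y/7)
-W(w(g(p(2, 6)))) = -18*(-2 - (-3 - 2*6) + 2*(-3 - 2*6)²)/7 = -18*(-2 - (-3 - 1*12) + 2*(-3 - 1*12)²)/7 = -18*(-2 - (-3 - 12) + 2*(-3 - 12)²)/7 = -18*(-2 - 1*(-15) + 2*(-15)²)/7 = -18*(-2 + 15 + 2*225)/7 = -18*(-2 + 15 + 450)/7 = -18*463/7 = -1*8334/7 = -8334/7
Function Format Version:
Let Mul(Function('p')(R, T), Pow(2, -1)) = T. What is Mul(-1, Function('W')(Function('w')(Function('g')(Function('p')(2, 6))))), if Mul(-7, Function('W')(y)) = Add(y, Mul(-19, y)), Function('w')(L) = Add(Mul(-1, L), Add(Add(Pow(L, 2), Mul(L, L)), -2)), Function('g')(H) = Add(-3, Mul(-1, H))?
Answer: Rational(-8334, 7) ≈ -1190.6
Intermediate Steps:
Function('p')(R, T) = Mul(2, T)
Function('w')(L) = Add(-2, Mul(-1, L), Mul(2, Pow(L, 2))) (Function('w')(L) = Add(Mul(-1, L), Add(Add(Pow(L, 2), Pow(L, 2)), -2)) = Add(Mul(-1, L), Add(Mul(2, Pow(L, 2)), -2)) = Add(Mul(-1, L), Add(-2, Mul(2, Pow(L, 2)))) = Add(-2, Mul(-1, L), Mul(2, Pow(L, 2))))
Function('W')(y) = Mul(Rational(18, 7), y) (Function('W')(y) = Mul(Rational(-1, 7), Add(y, Mul(-19, y))) = Mul(Rational(-1, 7), Mul(-18, y)) = Mul(Rational(18, 7), y))
Mul(-1, Function('W')(Function('w')(Function('g')(Function('p')(2, 6))))) = Mul(-1, Mul(Rational(18, 7), Add(-2, Mul(-1, Add(-3, Mul(-1, Mul(2, 6)))), Mul(2, Pow(Add(-3, Mul(-1, Mul(2, 6))), 2))))) = Mul(-1, Mul(Rational(18, 7), Add(-2, Mul(-1, Add(-3, Mul(-1, 12))), Mul(2, Pow(Add(-3, Mul(-1, 12)), 2))))) = Mul(-1, Mul(Rational(18, 7), Add(-2, Mul(-1, Add(-3, -12)), Mul(2, Pow(Add(-3, -12), 2))))) = Mul(-1, Mul(Rational(18, 7), Add(-2, Mul(-1, -15), Mul(2, Pow(-15, 2))))) = Mul(-1, Mul(Rational(18, 7), Add(-2, 15, Mul(2, 225)))) = Mul(-1, Mul(Rational(18, 7), Add(-2, 15, 450))) = Mul(-1, Mul(Rational(18, 7), 463)) = Mul(-1, Rational(8334, 7)) = Rational(-8334, 7)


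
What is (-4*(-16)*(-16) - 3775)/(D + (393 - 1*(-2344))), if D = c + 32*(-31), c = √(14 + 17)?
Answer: -8374255/3044994 + 4799*√31/3044994 ≈ -2.7414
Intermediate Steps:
c = √31 ≈ 5.5678
D = -992 + √31 (D = √31 + 32*(-31) = √31 - 992 = -992 + √31 ≈ -986.43)
(-4*(-16)*(-16) - 3775)/(D + (393 - 1*(-2344))) = (-4*(-16)*(-16) - 3775)/((-992 + √31) + (393 - 1*(-2344))) = (64*(-16) - 3775)/((-992 + √31) + (393 + 2344)) = (-1024 - 3775)/((-992 + √31) + 2737) = -4799/(1745 + √31)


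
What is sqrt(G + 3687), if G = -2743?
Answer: 4*sqrt(59) ≈ 30.725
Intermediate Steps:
sqrt(G + 3687) = sqrt(-2743 + 3687) = sqrt(944) = 4*sqrt(59)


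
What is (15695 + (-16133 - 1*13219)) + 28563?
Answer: 14906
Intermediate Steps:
(15695 + (-16133 - 1*13219)) + 28563 = (15695 + (-16133 - 13219)) + 28563 = (15695 - 29352) + 28563 = -13657 + 28563 = 14906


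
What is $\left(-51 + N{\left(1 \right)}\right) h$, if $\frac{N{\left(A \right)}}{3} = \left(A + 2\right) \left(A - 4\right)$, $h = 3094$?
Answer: $-241332$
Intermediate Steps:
$N{\left(A \right)} = 3 \left(-4 + A\right) \left(2 + A\right)$ ($N{\left(A \right)} = 3 \left(A + 2\right) \left(A - 4\right) = 3 \left(2 + A\right) \left(-4 + A\right) = 3 \left(-4 + A\right) \left(2 + A\right)$)
$\left(-51 + N{\left(1 \right)}\right) h = \left(-51 - \left(30 - 3\right)\right) 3094 = \left(-51 - 27\right) 3094 = \left(-78\right) 3094 = -241332$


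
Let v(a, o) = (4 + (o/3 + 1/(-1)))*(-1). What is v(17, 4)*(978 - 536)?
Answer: -5746/3 ≈ -1915.3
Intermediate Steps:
v(a, o) = -3 - o/3 (v(a, o) = (4 + (o*(1/3) + 1*(-1)))*(-1) = (4 + (o/3 - 1))*(-1) = (4 + (-1 + o/3))*(-1) = (3 + o/3)*(-1) = -3 - o/3)
v(17, 4)*(978 - 536) = (-3 - 1/3*4)*(978 - 536) = (-3 - 4/3)*442 = -13/3*442 = -5746/3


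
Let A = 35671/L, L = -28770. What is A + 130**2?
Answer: 486177329/28770 ≈ 16899.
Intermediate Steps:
A = -35671/28770 (A = 35671/(-28770) = 35671*(-1/28770) = -35671/28770 ≈ -1.2399)
A + 130**2 = -35671/28770 + 130**2 = -35671/28770 + 16900 = 486177329/28770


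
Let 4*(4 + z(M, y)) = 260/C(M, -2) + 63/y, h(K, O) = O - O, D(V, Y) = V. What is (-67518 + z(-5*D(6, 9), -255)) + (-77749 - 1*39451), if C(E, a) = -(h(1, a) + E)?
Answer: -188414293/1020 ≈ -1.8472e+5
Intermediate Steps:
h(K, O) = 0
C(E, a) = -E (C(E, a) = -(0 + E) = -E)
z(M, y) = -4 - 65/M + 63/(4*y) (z(M, y) = -4 + (260/((-M)) + 63/y)/4 = -4 + (260*(-1/M) + 63/y)/4 = -4 + (-260/M + 63/y)/4 = -4 + (-65/M + 63/(4*y)) = -4 - 65/M + 63/(4*y))
(-67518 + z(-5*D(6, 9), -255)) + (-77749 - 1*39451) = (-67518 + (-4 - 65/((-5*6)) + (63/4)/(-255))) + (-77749 - 1*39451) = (-67518 + (-4 - 65/(-30) + (63/4)*(-1/255))) + (-77749 - 39451) = (-67518 + (-4 - 65*(-1/30) - 21/340)) - 117200 = (-67518 + (-4 + 13/6 - 21/340)) - 117200 = (-67518 - 1933/1020) - 117200 = -68870293/1020 - 117200 = -188414293/1020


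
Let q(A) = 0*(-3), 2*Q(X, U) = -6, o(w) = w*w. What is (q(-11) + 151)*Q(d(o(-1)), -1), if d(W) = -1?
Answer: -453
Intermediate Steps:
o(w) = w²
Q(X, U) = -3 (Q(X, U) = (½)*(-6) = -3)
q(A) = 0
(q(-11) + 151)*Q(d(o(-1)), -1) = (0 + 151)*(-3) = 151*(-3) = -453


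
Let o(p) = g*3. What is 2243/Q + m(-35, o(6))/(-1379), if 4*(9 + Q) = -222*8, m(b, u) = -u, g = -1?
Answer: -3094456/624687 ≈ -4.9536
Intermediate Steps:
o(p) = -3 (o(p) = -1*3 = -3)
Q = -453 (Q = -9 + (-222*8)/4 = -9 + (¼)*(-1776) = -9 - 444 = -453)
2243/Q + m(-35, o(6))/(-1379) = 2243/(-453) - 1*(-3)/(-1379) = 2243*(-1/453) + 3*(-1/1379) = -2243/453 - 3/1379 = -3094456/624687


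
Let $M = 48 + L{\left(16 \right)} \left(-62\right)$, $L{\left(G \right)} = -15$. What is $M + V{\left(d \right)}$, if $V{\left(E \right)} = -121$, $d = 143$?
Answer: $857$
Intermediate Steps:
$M = 978$ ($M = 48 - -930 = 48 + 930 = 978$)
$M + V{\left(d \right)} = 978 - 121 = 857$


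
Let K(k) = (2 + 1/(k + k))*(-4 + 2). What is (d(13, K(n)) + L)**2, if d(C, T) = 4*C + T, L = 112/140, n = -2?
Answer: 243049/100 ≈ 2430.5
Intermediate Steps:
K(k) = -4 - 1/k (K(k) = (2 + 1/(2*k))*(-2) = -4 - 1/k)
L = 4/5 (L = 112*(1/140) = 4/5 ≈ 0.80000)
d(C, T) = T + 4*C
(d(13, K(n)) + L)**2 = (((-4 - 1/(-2)) + 4*13) + 4/5)**2 = (((-4 - 1*(-1/2)) + 52) + 4/5)**2 = (((-4 + 1/2) + 52) + 4/5)**2 = ((-7/2 + 52) + 4/5)**2 = (97/2 + 4/5)**2 = (493/10)**2 = 243049/100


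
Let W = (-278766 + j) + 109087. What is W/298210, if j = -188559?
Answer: -179119/149105 ≈ -1.2013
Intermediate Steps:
W = -358238 (W = (-278766 - 188559) + 109087 = -467325 + 109087 = -358238)
W/298210 = -358238/298210 = -358238*1/298210 = -179119/149105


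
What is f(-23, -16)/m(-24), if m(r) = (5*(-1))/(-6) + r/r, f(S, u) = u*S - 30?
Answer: 2028/11 ≈ 184.36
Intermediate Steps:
f(S, u) = -30 + S*u (f(S, u) = S*u - 30 = -30 + S*u)
m(r) = 11/6 (m(r) = -5*(-⅙) + 1 = ⅚ + 1 = 11/6)
f(-23, -16)/m(-24) = (-30 - 23*(-16))/(11/6) = (-30 + 368)*(6/11) = 338*(6/11) = 2028/11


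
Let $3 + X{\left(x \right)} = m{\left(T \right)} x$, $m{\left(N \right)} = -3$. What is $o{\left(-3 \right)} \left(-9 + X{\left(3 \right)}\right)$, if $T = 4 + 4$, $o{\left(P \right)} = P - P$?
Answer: $0$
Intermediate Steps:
$o{\left(P \right)} = 0$
$T = 8$
$X{\left(x \right)} = -3 - 3 x$
$o{\left(-3 \right)} \left(-9 + X{\left(3 \right)}\right) = 0 \left(-9 - 12\right) = 0 \left(-21\right) = 0$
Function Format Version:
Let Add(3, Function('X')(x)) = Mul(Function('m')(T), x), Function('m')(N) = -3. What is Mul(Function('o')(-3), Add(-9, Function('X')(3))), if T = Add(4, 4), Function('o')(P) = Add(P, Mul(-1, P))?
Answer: 0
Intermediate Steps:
Function('o')(P) = 0
T = 8
Function('X')(x) = Add(-3, Mul(-3, x))
Mul(Function('o')(-3), Add(-9, Function('X')(3))) = Mul(0, Add(-9, Add(-3, Mul(-3, 3)))) = Mul(0, Add(-9, Add(-3, -9))) = Mul(0, Add(-9, -12)) = Mul(0, -21) = 0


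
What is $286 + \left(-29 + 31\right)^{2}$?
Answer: $290$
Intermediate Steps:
$286 + \left(-29 + 31\right)^{2} = 286 + 2^{2} = 286 + 4 = 290$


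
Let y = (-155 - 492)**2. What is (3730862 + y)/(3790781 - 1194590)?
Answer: 1383157/865397 ≈ 1.5983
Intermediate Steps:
y = 418609 (y = (-647)**2 = 418609)
(3730862 + y)/(3790781 - 1194590) = (3730862 + 418609)/(3790781 - 1194590) = 4149471/2596191 = 4149471*(1/2596191) = 1383157/865397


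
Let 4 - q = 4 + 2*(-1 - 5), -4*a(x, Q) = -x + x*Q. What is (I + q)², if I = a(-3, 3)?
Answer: 729/4 ≈ 182.25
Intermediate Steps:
a(x, Q) = x/4 - Q*x/4 (a(x, Q) = -(-x + x*Q)/4 = -(-x + Q*x)/4 = x/4 - Q*x/4)
q = 12 (q = 4 - (4 + 2*(-1 - 5)) = 4 - (4 + 2*(-6)) = 4 - (4 - 12) = 4 - 1*(-8) = 4 + 8 = 12)
I = 3/2 (I = (¼)*(-3)*(1 - 1*3) = (¼)*(-3)*(1 - 3) = (¼)*(-3)*(-2) = 3/2 ≈ 1.5000)
(I + q)² = (3/2 + 12)² = (27/2)² = 729/4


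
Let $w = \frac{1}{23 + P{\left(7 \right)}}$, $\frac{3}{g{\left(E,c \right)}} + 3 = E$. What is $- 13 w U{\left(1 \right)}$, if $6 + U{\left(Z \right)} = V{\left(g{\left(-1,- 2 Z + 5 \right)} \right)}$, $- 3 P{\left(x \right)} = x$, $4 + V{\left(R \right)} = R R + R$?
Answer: $\frac{6357}{992} \approx 6.4083$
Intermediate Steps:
$g{\left(E,c \right)} = \frac{3}{-3 + E}$
$V{\left(R \right)} = -4 + R + R^{2}$ ($V{\left(R \right)} = -4 + \left(R R + R\right) = -4 + \left(R^{2} + R\right) = -4 + \left(R + R^{2}\right) = -4 + R + R^{2}$)
$P{\left(x \right)} = - \frac{x}{3}$
$U{\left(Z \right)} = - \frac{163}{16}$ ($U{\left(Z \right)} = -6 + \left(-4 + \frac{3}{-3 - 1} + \left(\frac{3}{-3 - 1}\right)^{2}\right) = -6 + \left(-4 + \frac{3}{-4} + \left(\frac{3}{-4}\right)^{2}\right) = -6 + \left(-4 + 3 \left(- \frac{1}{4}\right) + \left(3 \left(- \frac{1}{4}\right)\right)^{2}\right) = -6 - \left(\frac{19}{4} - \frac{9}{16}\right) = -6 - \frac{67}{16} = - \frac{163}{16}$)
$w = \frac{3}{62}$ ($w = \frac{1}{23 - \frac{7}{3}} = \frac{1}{\frac{62}{3}} = \frac{3}{62} \approx 0.048387$)
$- 13 w U{\left(1 \right)} = \left(-13\right) \frac{3}{62} \left(- \frac{163}{16}\right) = \left(- \frac{39}{62}\right) \left(- \frac{163}{16}\right) = \frac{6357}{992}$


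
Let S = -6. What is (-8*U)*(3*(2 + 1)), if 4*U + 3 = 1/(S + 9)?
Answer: 48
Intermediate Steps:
U = -⅔ (U = -¾ + 1/(4*(-6 + 9)) = -¾ + (¼)/3 = -¾ + (¼)*(⅓) = -¾ + 1/12 = -⅔ ≈ -0.66667)
(-8*U)*(3*(2 + 1)) = (-8*(-⅔))*(3*(2 + 1)) = 16*(3*3)/3 = (16/3)*9 = 48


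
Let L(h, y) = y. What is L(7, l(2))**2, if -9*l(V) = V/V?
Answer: 1/81 ≈ 0.012346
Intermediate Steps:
l(V) = -1/9 (l(V) = -V/(9*V) = -1/9*1 = -1/9)
L(7, l(2))**2 = (-1/9)**2 = 1/81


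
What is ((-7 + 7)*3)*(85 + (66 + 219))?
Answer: 0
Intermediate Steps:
((-7 + 7)*3)*(85 + (66 + 219)) = (0*3)*(85 + 285) = 0*370 = 0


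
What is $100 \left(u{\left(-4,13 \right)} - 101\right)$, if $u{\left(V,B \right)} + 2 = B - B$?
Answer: $-10300$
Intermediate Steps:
$u{\left(V,B \right)} = -2$ ($u{\left(V,B \right)} = -2 + \left(B - B\right) = -2 + 0 = -2$)
$100 \left(u{\left(-4,13 \right)} - 101\right) = 100 \left(-2 - 101\right) = 100 \left(-103\right) = -10300$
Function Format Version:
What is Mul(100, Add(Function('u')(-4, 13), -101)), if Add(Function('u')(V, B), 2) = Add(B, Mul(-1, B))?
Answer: -10300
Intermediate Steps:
Function('u')(V, B) = -2 (Function('u')(V, B) = Add(-2, Add(B, Mul(-1, B))) = Add(-2, 0) = -2)
Mul(100, Add(Function('u')(-4, 13), -101)) = Mul(100, Add(-2, -101)) = Mul(100, -103) = -10300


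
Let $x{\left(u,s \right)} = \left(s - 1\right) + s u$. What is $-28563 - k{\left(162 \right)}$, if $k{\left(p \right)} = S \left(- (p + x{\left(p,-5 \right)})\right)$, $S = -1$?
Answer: $-27909$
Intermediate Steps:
$x{\left(u,s \right)} = -1 + s + s u$ ($x{\left(u,s \right)} = \left(-1 + s\right) + s u = -1 + s + s u$)
$k{\left(p \right)} = -6 - 4 p$ ($k{\left(p \right)} = - \left(-1\right) \left(p - \left(6 + 5 p\right)\right) = - \left(-1\right) \left(-6 - 4 p\right) = - (6 + 4 p) = -6 - 4 p$)
$-28563 - k{\left(162 \right)} = -28563 - \left(-6 - 648\right) = -28563 - -654 = -28563 + 654 = -27909$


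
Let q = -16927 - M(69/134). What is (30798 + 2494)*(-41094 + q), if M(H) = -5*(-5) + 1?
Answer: -1932500724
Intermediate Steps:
M(H) = 26 (M(H) = 25 + 1 = 26)
q = -16953 (q = -16927 - 1*26 = -16927 - 26 = -16953)
(30798 + 2494)*(-41094 + q) = (30798 + 2494)*(-41094 - 16953) = 33292*(-58047) = -1932500724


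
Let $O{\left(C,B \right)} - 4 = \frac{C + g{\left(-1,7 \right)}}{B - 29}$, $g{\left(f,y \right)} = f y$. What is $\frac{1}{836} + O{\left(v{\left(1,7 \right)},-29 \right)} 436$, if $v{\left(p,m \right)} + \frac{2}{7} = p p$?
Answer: $\frac{303989867}{169708} \approx 1791.3$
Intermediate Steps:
$v{\left(p,m \right)} = - \frac{2}{7} + p^{2}$ ($v{\left(p,m \right)} = - \frac{2}{7} + p p = - \frac{2}{7} + p^{2}$)
$O{\left(C,B \right)} = 4 + \frac{-7 + C}{-29 + B}$ ($O{\left(C,B \right)} = 4 + \frac{C - 7}{B - 29} = 4 + \frac{C - 7}{-29 + B} = 4 + \frac{-7 + C}{-29 + B}$)
$\frac{1}{836} + O{\left(v{\left(1,7 \right)},-29 \right)} 436 = \frac{1}{836} + \frac{-123 - \left(\frac{2}{7} - 1^{2}\right) + 4 \left(-29\right)}{-29 - 29} \cdot 436 = \frac{1}{836} + \frac{-123 + \left(- \frac{2}{7} + 1\right) - 116}{-58} \cdot 436 = \frac{1}{836} + - \frac{-123 + \frac{5}{7} - 116}{58} \cdot 436 = \frac{1}{836} + \left(- \frac{1}{58}\right) \left(- \frac{1668}{7}\right) 436 = \frac{1}{836} + \frac{834}{203} \cdot 436 = \frac{1}{836} + \frac{363624}{203} = \frac{303989867}{169708}$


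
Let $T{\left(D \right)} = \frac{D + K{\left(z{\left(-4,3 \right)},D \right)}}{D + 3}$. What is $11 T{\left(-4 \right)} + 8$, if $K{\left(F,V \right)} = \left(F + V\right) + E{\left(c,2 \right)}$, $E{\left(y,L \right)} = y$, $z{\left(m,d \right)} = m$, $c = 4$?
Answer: $96$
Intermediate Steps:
$K{\left(F,V \right)} = 4 + F + V$ ($K{\left(F,V \right)} = \left(F + V\right) + 4 = 4 + F + V$)
$T{\left(D \right)} = \frac{2 D}{3 + D}$ ($T{\left(D \right)} = \frac{D + \left(4 - 4 + D\right)}{D + 3} = \frac{D + D}{3 + D} = \frac{2 D}{3 + D}$)
$11 T{\left(-4 \right)} + 8 = 11 \cdot 2 \left(-4\right) \frac{1}{3 - 4} + 8 = 11 \cdot 2 \left(-4\right) \frac{1}{-1} + 8 = 11 \cdot 2 \left(-4\right) \left(-1\right) + 8 = 11 \cdot 8 + 8 = 88 + 8 = 96$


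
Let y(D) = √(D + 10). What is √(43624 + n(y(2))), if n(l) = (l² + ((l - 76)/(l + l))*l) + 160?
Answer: √(43758 + √3) ≈ 209.19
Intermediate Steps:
y(D) = √(10 + D)
n(l) = 122 + l² + l/2 (n(l) = (l² + ((-76 + l)/((2*l)))*l) + 160 = (l² + ((-76 + l)*(1/(2*l)))*l) + 160 = (l² + ((-76 + l)/(2*l))*l) + 160 = (l² + (-38 + l/2)) + 160 = (-38 + l² + l/2) + 160 = 122 + l² + l/2)
√(43624 + n(y(2))) = √(43624 + (122 + (√(10 + 2))² + √(10 + 2)/2)) = √(43624 + (122 + (√12)² + √12/2)) = √(43624 + (122 + (2*√3)² + (2*√3)/2)) = √(43624 + (122 + 12 + √3)) = √(43624 + (134 + √3)) = √(43758 + √3)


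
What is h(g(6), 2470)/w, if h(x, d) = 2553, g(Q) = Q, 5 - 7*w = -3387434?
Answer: 17871/3387439 ≈ 0.0052757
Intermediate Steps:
w = 3387439/7 (w = 5/7 - 1/7*(-3387434) = 5/7 + 3387434/7 = 3387439/7 ≈ 4.8392e+5)
h(g(6), 2470)/w = 2553/(3387439/7) = 2553*(7/3387439) = 17871/3387439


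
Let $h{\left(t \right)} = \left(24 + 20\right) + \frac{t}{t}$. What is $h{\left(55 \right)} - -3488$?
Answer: $3533$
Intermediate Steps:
$h{\left(t \right)} = 45$ ($h{\left(t \right)} = 44 + 1 = 45$)
$h{\left(55 \right)} - -3488 = 45 - -3488 = 45 + 3488 = 3533$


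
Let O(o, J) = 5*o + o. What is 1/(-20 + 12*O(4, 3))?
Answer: 1/268 ≈ 0.0037313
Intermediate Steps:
O(o, J) = 6*o
1/(-20 + 12*O(4, 3)) = 1/(-20 + 12*(6*4)) = 1/(-20 + 12*24) = 1/(-20 + 288) = 1/268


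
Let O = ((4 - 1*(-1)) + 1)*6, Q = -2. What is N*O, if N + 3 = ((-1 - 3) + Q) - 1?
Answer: -360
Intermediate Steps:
N = -10 (N = -3 + (((-1 - 3) - 2) - 1) = -3 + ((-4 - 2) - 1) = -3 + (-6 - 1) = -3 - 7 = -10)
O = 36 (O = ((4 + 1) + 1)*6 = (5 + 1)*6 = 6*6 = 36)
N*O = -10*36 = -360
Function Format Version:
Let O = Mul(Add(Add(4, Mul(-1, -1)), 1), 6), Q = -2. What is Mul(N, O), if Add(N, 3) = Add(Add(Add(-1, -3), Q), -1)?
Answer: -360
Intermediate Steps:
N = -10 (N = Add(-3, Add(Add(Add(-1, -3), -2), -1)) = Add(-3, Add(Add(-4, -2), -1)) = Add(-3, Add(-6, -1)) = Add(-3, -7) = -10)
O = 36 (O = Mul(Add(Add(4, 1), 1), 6) = Mul(Add(5, 1), 6) = Mul(6, 6) = 36)
Mul(N, O) = Mul(-10, 36) = -360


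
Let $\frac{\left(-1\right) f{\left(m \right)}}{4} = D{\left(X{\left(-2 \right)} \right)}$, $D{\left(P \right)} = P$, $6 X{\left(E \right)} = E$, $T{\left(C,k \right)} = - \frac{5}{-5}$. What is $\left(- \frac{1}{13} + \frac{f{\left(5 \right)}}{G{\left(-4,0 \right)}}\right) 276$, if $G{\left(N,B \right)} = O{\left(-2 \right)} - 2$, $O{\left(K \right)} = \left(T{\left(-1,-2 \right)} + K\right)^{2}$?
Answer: $- \frac{5060}{13} \approx -389.23$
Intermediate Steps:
$T{\left(C,k \right)} = 1$ ($T{\left(C,k \right)} = \left(-5\right) \left(- \frac{1}{5}\right) = 1$)
$O{\left(K \right)} = \left(1 + K\right)^{2}$
$X{\left(E \right)} = \frac{E}{6}$
$f{\left(m \right)} = \frac{4}{3}$ ($f{\left(m \right)} = - 4 \cdot \frac{1}{6} \left(-2\right) = \left(-4\right) \left(- \frac{1}{3}\right) = \frac{4}{3}$)
$G{\left(N,B \right)} = -1$ ($G{\left(N,B \right)} = \left(1 - 2\right)^{2} - 2 = \left(-1\right)^{2} - 2 = 1 - 2 = -1$)
$\left(- \frac{1}{13} + \frac{f{\left(5 \right)}}{G{\left(-4,0 \right)}}\right) 276 = \left(- \frac{1}{13} + \frac{4}{3 \left(-1\right)}\right) 276 = \left(\left(-1\right) \frac{1}{13} + \frac{4}{3} \left(-1\right)\right) 276 = \left(- \frac{1}{13} - \frac{4}{3}\right) 276 = \left(- \frac{55}{39}\right) 276 = - \frac{5060}{13}$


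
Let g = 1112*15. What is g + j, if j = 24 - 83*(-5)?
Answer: 17119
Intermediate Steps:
g = 16680
j = 439 (j = 24 + 415 = 439)
g + j = 16680 + 439 = 17119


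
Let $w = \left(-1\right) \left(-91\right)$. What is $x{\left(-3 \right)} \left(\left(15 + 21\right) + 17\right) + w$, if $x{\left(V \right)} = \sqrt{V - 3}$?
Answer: $91 + 53 i \sqrt{6} \approx 91.0 + 129.82 i$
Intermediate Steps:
$w = 91$
$x{\left(V \right)} = \sqrt{-3 + V}$
$x{\left(-3 \right)} \left(\left(15 + 21\right) + 17\right) + w = \sqrt{-3 - 3} \left(\left(15 + 21\right) + 17\right) + 91 = \sqrt{-6} \left(36 + 17\right) + 91 = i \sqrt{6} \cdot 53 + 91 = 53 i \sqrt{6} + 91 = 91 + 53 i \sqrt{6}$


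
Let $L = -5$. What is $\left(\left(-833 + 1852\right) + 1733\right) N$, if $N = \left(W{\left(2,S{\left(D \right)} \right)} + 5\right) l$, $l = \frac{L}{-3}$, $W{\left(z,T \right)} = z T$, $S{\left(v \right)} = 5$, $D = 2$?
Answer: $68800$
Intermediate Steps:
$W{\left(z,T \right)} = T z$
$l = \frac{5}{3}$ ($l = - \frac{5}{-3} = \left(-5\right) \left(- \frac{1}{3}\right) = \frac{5}{3} \approx 1.6667$)
$N = 25$ ($N = \left(5 \cdot 2 + 5\right) \frac{5}{3} = \left(10 + 5\right) \frac{5}{3} = 15 \cdot \frac{5}{3} = 25$)
$\left(\left(-833 + 1852\right) + 1733\right) N = \left(\left(-833 + 1852\right) + 1733\right) 25 = \left(1019 + 1733\right) 25 = 2752 \cdot 25 = 68800$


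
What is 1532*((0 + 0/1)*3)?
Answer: 0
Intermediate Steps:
1532*((0 + 0/1)*3) = 1532*((0 + 0*1)*3) = 1532*((0 + 0)*3) = 1532*(0*3) = 1532*0 = 0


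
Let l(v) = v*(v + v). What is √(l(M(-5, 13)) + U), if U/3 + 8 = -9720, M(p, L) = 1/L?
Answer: I*√4932094/13 ≈ 170.83*I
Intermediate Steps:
l(v) = 2*v² (l(v) = v*(2*v) = 2*v²)
U = -29184 (U = -24 + 3*(-9720) = -24 - 29160 = -29184)
√(l(M(-5, 13)) + U) = √(2*(1/13)² - 29184) = √(2*(1/169) - 29184) = √(2/169 - 29184) = √(-4932094/169) = I*√4932094/13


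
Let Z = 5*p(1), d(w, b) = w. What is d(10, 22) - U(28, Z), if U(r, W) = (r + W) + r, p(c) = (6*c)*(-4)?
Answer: 74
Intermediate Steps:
p(c) = -24*c
Z = -120 (Z = 5*(-24*1) = 5*(-24) = -120)
U(r, W) = W + 2*r (U(r, W) = (W + r) + r = W + 2*r)
d(10, 22) - U(28, Z) = 10 - (-120 + 2*28) = 10 - (-120 + 56) = 10 - 1*(-64) = 10 + 64 = 74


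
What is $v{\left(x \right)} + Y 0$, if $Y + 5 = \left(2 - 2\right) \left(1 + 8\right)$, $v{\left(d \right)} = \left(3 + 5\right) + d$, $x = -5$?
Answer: $3$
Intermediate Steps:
$v{\left(d \right)} = 8 + d$
$Y = -5$ ($Y = -5 + \left(2 - 2\right) \left(1 + 8\right) = -5 + 0 \cdot 9 = -5 + 0 = -5$)
$v{\left(x \right)} + Y 0 = \left(8 - 5\right) - 0 = 3 + 0 = 3$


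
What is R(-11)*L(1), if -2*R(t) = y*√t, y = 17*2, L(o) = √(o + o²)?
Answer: -17*I*√22 ≈ -79.737*I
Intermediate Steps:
y = 34
R(t) = -17*√t
R(-11)*L(1) = (-17*I*√11)*√(1*(1 + 1)) = (-17*I*√11)*√(1*2) = (-17*I*√11)*√2 = -17*I*√22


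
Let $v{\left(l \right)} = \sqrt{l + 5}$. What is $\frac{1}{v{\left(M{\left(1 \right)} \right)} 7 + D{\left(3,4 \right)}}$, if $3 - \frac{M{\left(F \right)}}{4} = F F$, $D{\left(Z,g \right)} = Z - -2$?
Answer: $- \frac{5}{612} + \frac{7 \sqrt{13}}{612} \approx 0.03307$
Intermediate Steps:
$D{\left(Z,g \right)} = 2 + Z$ ($D{\left(Z,g \right)} = Z + 2 = 2 + Z$)
$M{\left(F \right)} = 12 - 4 F^{2}$ ($M{\left(F \right)} = 12 - 4 F F = 12 - 4 F^{2}$)
$v{\left(l \right)} = \sqrt{5 + l}$
$\frac{1}{v{\left(M{\left(1 \right)} \right)} 7 + D{\left(3,4 \right)}} = \frac{1}{\sqrt{5 + \left(12 - 4 \cdot 1^{2}\right)} 7 + \left(2 + 3\right)} = \frac{1}{\sqrt{5 + \left(12 - 4\right)} 7 + 5} = \frac{1}{\sqrt{5 + 8} \cdot 7 + 5} = \frac{1}{\sqrt{13} \cdot 7 + 5} = \frac{1}{7 \sqrt{13} + 5} = \frac{1}{5 + 7 \sqrt{13}}$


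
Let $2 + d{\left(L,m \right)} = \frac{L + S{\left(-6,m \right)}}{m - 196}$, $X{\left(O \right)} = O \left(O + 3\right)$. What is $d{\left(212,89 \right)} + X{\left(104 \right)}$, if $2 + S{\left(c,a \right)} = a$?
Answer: $\frac{1190183}{107} \approx 11123.0$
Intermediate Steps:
$S{\left(c,a \right)} = -2 + a$
$X{\left(O \right)} = O \left(3 + O\right)$
$d{\left(L,m \right)} = -2 + \frac{-2 + L + m}{-196 + m}$ ($d{\left(L,m \right)} = -2 + \frac{L + \left(-2 + m\right)}{m - 196} = -2 + \frac{-2 + L + m}{-196 + m}$)
$d{\left(212,89 \right)} + X{\left(104 \right)} = \frac{390 + 212 - 89}{-196 + 89} + 104 \left(3 + 104\right) = \frac{390 + 212 - 89}{-107} + 104 \cdot 107 = \left(- \frac{1}{107}\right) 513 + 11128 = - \frac{513}{107} + 11128 = \frac{1190183}{107}$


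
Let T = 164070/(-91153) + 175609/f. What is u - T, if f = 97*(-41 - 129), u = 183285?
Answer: 275516773507927/1503112970 ≈ 1.8330e+5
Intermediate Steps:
f = -16490 (f = 97*(-170) = -16490)
T = -18712801477/1503112970 (T = 164070/(-91153) + 175609/(-16490) = 164070*(-1/91153) + 175609*(-1/16490) = -164070/91153 - 175609/16490 = -18712801477/1503112970 ≈ -12.449)
u - T = 183285 - 1*(-18712801477/1503112970) = 183285 + 18712801477/1503112970 = 275516773507927/1503112970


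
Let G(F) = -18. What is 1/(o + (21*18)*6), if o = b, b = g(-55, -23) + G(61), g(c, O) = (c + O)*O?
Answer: 1/4044 ≈ 0.00024728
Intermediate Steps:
g(c, O) = O*(O + c) (g(c, O) = (O + c)*O = O*(O + c))
b = 1776 (b = -23*(-23 - 55) - 18 = -23*(-78) - 18 = 1794 - 18 = 1776)
o = 1776
1/(o + (21*18)*6) = 1/(1776 + (21*18)*6) = 1/(1776 + 378*6) = 1/(1776 + 2268) = 1/4044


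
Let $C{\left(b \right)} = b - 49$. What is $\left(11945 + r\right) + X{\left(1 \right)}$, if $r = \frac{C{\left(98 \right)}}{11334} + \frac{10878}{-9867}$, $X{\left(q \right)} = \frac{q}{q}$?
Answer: $\frac{445276389673}{37277526} \approx 11945.0$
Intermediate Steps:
$C{\left(b \right)} = -49 + b$ ($C{\left(b \right)} = b - 49 = -49 + b$)
$X{\left(q \right)} = 1$
$r = - \frac{40935923}{37277526}$ ($r = \frac{-49 + 98}{11334} + \frac{10878}{-9867} = 49 \cdot \frac{1}{11334} + 10878 \left(- \frac{1}{9867}\right) = \frac{49}{11334} - \frac{3626}{3289} = - \frac{40935923}{37277526} \approx -1.0981$)
$\left(11945 + r\right) + X{\left(1 \right)} = \left(11945 - \frac{40935923}{37277526}\right) + 1 = \frac{445239112147}{37277526} + 1 = \frac{445276389673}{37277526}$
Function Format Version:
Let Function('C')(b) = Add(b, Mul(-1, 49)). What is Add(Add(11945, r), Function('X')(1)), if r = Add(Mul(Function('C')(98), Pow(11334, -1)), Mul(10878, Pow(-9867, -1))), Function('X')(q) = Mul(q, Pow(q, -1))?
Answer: Rational(445276389673, 37277526) ≈ 11945.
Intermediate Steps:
Function('C')(b) = Add(-49, b) (Function('C')(b) = Add(b, -49) = Add(-49, b))
Function('X')(q) = 1
r = Rational(-40935923, 37277526) (r = Add(Mul(Add(-49, 98), Pow(11334, -1)), Mul(10878, Pow(-9867, -1))) = Add(Mul(49, Rational(1, 11334)), Mul(10878, Rational(-1, 9867))) = Add(Rational(49, 11334), Rational(-3626, 3289)) = Rational(-40935923, 37277526) ≈ -1.0981)
Add(Add(11945, r), Function('X')(1)) = Add(Add(11945, Rational(-40935923, 37277526)), 1) = Add(Rational(445239112147, 37277526), 1) = Rational(445276389673, 37277526)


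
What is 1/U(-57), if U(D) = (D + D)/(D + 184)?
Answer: -127/114 ≈ -1.1140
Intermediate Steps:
U(D) = 2*D/(184 + D) (U(D) = (2*D)/(184 + D) = 2*D/(184 + D))
1/U(-57) = 1/(2*(-57)/(184 - 57)) = 1/(2*(-57)/127) = 1/(2*(-57)*(1/127)) = 1/(-114/127) = -127/114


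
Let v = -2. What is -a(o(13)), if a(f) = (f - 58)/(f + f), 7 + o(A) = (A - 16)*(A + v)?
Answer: -49/40 ≈ -1.2250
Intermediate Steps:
o(A) = -7 + (-16 + A)*(-2 + A) (o(A) = -7 + (A - 16)*(A - 2) = -7 + (-16 + A)*(-2 + A))
a(f) = (-58 + f)/(2*f) (a(f) = (-58 + f)/((2*f)) = (-58 + f)*(1/(2*f)) = (-58 + f)/(2*f))
-a(o(13)) = -(-58 + (25 + 13² - 18*13))/(2*(25 + 13² - 18*13)) = -(-58 + (25 + 169 - 234))/(2*(25 + 169 - 234)) = -(-58 - 40)/(2*(-40)) = -(-1)*(-98)/(2*40) = -1*49/40 = -49/40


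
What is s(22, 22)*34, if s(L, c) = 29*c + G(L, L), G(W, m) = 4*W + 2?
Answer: 24752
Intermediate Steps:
G(W, m) = 2 + 4*W
s(L, c) = 2 + 4*L + 29*c (s(L, c) = 29*c + (2 + 4*L) = 2 + 4*L + 29*c)
s(22, 22)*34 = (2 + 4*22 + 29*22)*34 = (2 + 88 + 638)*34 = 728*34 = 24752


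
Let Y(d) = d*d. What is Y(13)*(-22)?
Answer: -3718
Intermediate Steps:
Y(d) = d**2
Y(13)*(-22) = 13**2*(-22) = 169*(-22) = -3718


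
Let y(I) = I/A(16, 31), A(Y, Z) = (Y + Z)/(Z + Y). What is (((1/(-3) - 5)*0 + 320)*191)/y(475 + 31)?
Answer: 30560/253 ≈ 120.79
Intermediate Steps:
A(Y, Z) = 1 (A(Y, Z) = (Y + Z)/(Y + Z) = 1)
y(I) = I (y(I) = I/1 = I*1 = I)
(((1/(-3) - 5)*0 + 320)*191)/y(475 + 31) = (((1/(-3) - 5)*0 + 320)*191)/(475 + 31) = (((-⅓ - 5)*0 + 320)*191)/506 = ((-16/3*0 + 320)*191)*(1/506) = ((0 + 320)*191)*(1/506) = (320*191)*(1/506) = 61120*(1/506) = 30560/253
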